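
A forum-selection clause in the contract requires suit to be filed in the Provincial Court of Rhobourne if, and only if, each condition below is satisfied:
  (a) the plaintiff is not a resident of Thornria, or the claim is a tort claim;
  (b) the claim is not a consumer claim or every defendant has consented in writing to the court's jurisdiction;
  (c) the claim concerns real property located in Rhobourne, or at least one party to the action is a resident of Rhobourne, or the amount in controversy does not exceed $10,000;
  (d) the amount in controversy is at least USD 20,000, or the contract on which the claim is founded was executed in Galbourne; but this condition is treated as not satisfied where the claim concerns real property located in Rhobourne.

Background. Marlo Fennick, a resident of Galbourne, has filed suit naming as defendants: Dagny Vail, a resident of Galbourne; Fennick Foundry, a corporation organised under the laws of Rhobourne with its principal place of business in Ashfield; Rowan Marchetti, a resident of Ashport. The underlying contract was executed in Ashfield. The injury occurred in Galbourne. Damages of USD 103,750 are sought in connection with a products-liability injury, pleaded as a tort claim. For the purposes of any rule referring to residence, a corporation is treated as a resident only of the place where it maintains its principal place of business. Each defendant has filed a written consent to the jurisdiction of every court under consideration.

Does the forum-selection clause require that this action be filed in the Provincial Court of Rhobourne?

The Provincial Court of Rhobourne:
  (a) The plaintiff resides in Galbourne, which is not Thornria, so one alternative holds. Met.
  (b) The claim is a tort claim, not a consumer claim, so this disjunct is met. Condition met.
  (c) The claim does not concern real property; no party resides in Rhobourne; the amount in controversy is 103,750 dollars, above the 10,000 dollars ceiling — every alternative fails. Fails.
  (d) The amount in controversy is 103,750 dollars, which meets the $20,000 floor, so this disjunct is met. The carve-out does not apply: the claim does not concern real property. Condition met.
  → Forum clause is not triggered.

No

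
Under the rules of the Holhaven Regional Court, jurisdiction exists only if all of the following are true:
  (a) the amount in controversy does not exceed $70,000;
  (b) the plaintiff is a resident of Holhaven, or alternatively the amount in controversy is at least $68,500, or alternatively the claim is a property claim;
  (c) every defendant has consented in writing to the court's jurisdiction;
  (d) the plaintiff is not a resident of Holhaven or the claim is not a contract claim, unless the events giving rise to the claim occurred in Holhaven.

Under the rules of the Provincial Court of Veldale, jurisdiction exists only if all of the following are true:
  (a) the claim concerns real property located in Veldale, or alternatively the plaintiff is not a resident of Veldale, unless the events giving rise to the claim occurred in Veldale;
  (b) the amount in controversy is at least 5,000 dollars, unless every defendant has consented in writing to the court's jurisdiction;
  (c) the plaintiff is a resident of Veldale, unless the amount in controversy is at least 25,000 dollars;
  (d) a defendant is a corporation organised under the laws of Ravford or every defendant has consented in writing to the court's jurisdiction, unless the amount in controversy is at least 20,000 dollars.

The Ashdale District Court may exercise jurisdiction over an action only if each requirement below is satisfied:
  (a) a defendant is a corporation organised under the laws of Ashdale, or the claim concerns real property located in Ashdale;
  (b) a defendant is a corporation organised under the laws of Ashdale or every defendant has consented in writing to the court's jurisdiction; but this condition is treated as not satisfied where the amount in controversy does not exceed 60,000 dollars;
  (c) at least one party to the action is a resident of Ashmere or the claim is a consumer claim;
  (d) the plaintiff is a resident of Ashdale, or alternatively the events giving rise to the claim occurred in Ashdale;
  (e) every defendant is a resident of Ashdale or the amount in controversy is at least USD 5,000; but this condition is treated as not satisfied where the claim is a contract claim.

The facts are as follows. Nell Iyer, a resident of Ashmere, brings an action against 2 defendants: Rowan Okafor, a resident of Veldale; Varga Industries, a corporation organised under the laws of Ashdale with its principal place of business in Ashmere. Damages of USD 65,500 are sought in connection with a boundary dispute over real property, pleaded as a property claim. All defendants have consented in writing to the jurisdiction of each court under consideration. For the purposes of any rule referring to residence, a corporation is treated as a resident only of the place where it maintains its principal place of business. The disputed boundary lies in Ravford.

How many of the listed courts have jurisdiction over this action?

2

The Holhaven Regional Court:
  (a) The amount in controversy is 65,500 dollars, within the $70,000 ceiling. Met.
  (b) The claim is a property claim, so one alternative holds. Satisfied.
  (c) Every defendant has filed written consent. Satisfied.
  (d) The plaintiff resides in Ashmere, which is not Holhaven, so this disjunct is met. Satisfied.
  → Jurisdiction lies.
The Provincial Court of Veldale:
  (a) The plaintiff resides in Ashmere, which is not Veldale, so this disjunct is met. Condition met.
  (b) The amount in controversy is $65,500, which meets the USD 5,000 floor. Satisfied.
  (c) The plaintiff resides in Ashmere, not Veldale. But the amount in controversy is 65,500 dollars, which meets the $25,000 floor, and the 'unless' clause therefore excuses the requirement. Condition met.
  (d) Every defendant has filed written consent, so one alternative holds. Met.
  → Every requirement is satisfied — jurisdiction.
The Ashdale District Court:
  (a) Varga Industries is organised under the laws of Ashdale, which satisfies one of the alternatives. Met.
  (b) Varga Industries is organised under the laws of Ashdale, which satisfies one of the alternatives. The exception is not triggered, since the amount in controversy is 65,500 dollars, above the $60,000 ceiling. Satisfied.
  (c) Nell Iyer resides in Ashmere, so one alternative holds. Condition met.
  (d) The plaintiff resides in Ashmere, not Ashdale; the operative events occurred in Ravford, not Ashdale — no alternative holds. Condition not met.
  (e) The amount in controversy is 65,500 dollars, which meets the USD 5,000 floor, so one alternative holds. The carve-out does not apply: the claim is a property claim, not a contract claim. Condition met.
  → No jurisdiction.
Courts with jurisdiction: the Holhaven Regional Court, the Provincial Court of Veldale — 2 in total.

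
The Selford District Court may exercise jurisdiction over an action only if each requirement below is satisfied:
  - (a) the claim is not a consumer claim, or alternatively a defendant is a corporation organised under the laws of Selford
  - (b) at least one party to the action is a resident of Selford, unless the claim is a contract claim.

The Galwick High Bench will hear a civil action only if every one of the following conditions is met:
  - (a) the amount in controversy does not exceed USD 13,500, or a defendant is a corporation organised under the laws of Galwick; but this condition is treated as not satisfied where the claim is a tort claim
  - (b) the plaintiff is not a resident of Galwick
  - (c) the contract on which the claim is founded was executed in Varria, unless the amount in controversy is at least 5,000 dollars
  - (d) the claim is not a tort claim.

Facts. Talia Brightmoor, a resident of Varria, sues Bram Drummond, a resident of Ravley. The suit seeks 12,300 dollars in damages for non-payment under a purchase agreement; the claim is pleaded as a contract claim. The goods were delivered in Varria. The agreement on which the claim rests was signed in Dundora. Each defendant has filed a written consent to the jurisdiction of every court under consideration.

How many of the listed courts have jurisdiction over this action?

The Selford District Court:
  (a) The claim is a contract claim, not a consumer claim, so this disjunct is met. Met.
  (b) No party resides in Selford. But the claim is a contract claim, and the 'unless' clause therefore excuses the requirement. Met.
  → Jurisdiction lies.
The Galwick High Bench:
  (a) The amount in controversy is 12,300 dollars, within the USD 13,500 ceiling, so one alternative holds. And the carve-out is inapplicable — the claim is a contract claim, not a tort claim. Condition met.
  (b) The plaintiff resides in Varria, which is not Galwick. Met.
  (c) The contract was executed in Dundora, not Varria. However, the amount in controversy is USD 12,300, which meets the $5,000 floor, so the 'unless' proviso supplies this condition. Condition met.
  (d) The claim is a contract claim, not a tort claim. Met.
  → Every requirement is satisfied — jurisdiction.
Courts with jurisdiction: the Selford District Court, the Galwick High Bench — 2 in total.

2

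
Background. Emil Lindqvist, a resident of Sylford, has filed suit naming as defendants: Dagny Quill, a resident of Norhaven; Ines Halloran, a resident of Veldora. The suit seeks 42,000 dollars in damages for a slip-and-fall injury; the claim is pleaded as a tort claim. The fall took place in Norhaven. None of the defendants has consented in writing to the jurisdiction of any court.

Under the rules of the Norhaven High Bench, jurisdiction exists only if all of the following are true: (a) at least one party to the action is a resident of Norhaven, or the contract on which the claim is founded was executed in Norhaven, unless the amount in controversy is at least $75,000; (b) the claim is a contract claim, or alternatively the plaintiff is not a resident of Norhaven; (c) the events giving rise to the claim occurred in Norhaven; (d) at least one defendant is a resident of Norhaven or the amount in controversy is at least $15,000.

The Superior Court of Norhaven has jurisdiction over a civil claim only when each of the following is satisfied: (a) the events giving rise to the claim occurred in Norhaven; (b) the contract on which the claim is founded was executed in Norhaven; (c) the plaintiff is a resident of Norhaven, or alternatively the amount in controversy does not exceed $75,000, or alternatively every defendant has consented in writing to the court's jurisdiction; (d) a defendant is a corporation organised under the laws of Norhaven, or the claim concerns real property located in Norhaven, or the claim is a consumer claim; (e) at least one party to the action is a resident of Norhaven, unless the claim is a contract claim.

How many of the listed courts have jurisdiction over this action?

The Norhaven High Bench:
  (a) Dagny Quill resides in Norhaven, so this disjunct is met. Met.
  (b) The plaintiff resides in Sylford, which is not Norhaven, which satisfies one of the alternatives. Condition met.
  (c) The operative events occurred in Norhaven. Met.
  (d) Dagny Quill resides in Norhaven, so one alternative holds. Condition met.
  → Every requirement is satisfied — jurisdiction.
The Superior Court of Norhaven:
  (a) The operative events occurred in Norhaven. Met.
  (b) No contract (and hence no place of execution) is alleged. Not satisfied.
  (c) The amount in controversy is USD 42,000, within the $75,000 ceiling, so this disjunct is met. Met.
  (d) No defendant is a corporation; the claim does not concern real property; the claim is a tort claim, not a consumer claim — no alternative holds. Not met.
  (e) Dagny Quill resides in Norhaven. Condition met.
  → At least one condition fails; no jurisdiction.
Courts with jurisdiction: the Norhaven High Bench — 1 in total.

1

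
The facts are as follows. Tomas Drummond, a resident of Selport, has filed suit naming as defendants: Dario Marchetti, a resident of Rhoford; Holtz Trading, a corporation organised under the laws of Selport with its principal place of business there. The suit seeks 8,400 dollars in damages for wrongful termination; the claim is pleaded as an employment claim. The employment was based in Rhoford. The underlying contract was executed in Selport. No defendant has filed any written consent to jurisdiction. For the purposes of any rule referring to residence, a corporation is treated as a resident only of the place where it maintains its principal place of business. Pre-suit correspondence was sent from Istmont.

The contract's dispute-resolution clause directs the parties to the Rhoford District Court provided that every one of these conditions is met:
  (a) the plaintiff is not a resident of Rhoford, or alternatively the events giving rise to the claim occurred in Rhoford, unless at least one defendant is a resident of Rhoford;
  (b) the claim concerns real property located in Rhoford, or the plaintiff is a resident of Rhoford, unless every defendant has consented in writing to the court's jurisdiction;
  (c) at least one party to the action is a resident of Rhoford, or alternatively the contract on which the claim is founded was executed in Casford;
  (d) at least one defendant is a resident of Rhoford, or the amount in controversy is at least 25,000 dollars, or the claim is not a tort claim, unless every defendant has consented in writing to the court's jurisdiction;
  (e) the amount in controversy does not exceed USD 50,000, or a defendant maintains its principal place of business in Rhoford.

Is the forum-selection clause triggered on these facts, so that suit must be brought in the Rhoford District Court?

The Rhoford District Court:
  (a) The plaintiff resides in Selport, which is not Rhoford, so one alternative holds. Satisfied.
  (b) The claim does not concern real property; the plaintiff resides in Selport, not Rhoford — no alternative holds. Nor does the 'unless' clause help: no such written consent has been filed. Not met.
  (c) Dario Marchetti resides in Rhoford — that alternative is enough. Satisfied.
  (d) Dario Marchetti resides in Rhoford, so this disjunct is met. Satisfied.
  (e) The amount in controversy is $8,400, within the USD 50,000 ceiling, so this disjunct is met. Satisfied.
  → Forum clause is not triggered.

No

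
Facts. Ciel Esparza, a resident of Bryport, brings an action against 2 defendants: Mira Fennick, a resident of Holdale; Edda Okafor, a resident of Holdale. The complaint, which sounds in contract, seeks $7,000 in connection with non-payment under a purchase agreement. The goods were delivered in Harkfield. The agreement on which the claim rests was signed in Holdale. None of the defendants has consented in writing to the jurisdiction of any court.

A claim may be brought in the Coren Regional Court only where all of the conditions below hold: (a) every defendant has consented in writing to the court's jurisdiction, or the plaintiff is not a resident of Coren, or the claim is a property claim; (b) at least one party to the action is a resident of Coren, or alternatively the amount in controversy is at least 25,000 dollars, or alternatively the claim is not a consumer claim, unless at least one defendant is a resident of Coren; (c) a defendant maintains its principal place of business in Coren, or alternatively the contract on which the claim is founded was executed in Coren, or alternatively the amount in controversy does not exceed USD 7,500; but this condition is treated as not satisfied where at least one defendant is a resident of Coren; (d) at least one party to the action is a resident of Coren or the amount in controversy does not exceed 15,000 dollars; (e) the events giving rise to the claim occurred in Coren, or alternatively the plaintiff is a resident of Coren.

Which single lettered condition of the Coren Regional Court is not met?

The Coren Regional Court:
  (a) The plaintiff resides in Bryport, which is not Coren, so one alternative holds. Met.
  (b) The claim is a contract claim, not a consumer claim — that alternative is enough. Met.
  (c) The amount in controversy is $7,000, within the USD 7,500 ceiling, so this disjunct is met. And the carve-out is inapplicable — no defendant resides in Coren (they reside in Holdale, Holdale). Satisfied.
  (d) The amount in controversy is 7,000 dollars, within the $15,000 ceiling, which satisfies one of the alternatives. Met.
  (e) The operative events occurred in Harkfield, not Coren; the plaintiff resides in Bryport, not Coren — no alternative holds. Not met.
Only condition (e) fails.

(e)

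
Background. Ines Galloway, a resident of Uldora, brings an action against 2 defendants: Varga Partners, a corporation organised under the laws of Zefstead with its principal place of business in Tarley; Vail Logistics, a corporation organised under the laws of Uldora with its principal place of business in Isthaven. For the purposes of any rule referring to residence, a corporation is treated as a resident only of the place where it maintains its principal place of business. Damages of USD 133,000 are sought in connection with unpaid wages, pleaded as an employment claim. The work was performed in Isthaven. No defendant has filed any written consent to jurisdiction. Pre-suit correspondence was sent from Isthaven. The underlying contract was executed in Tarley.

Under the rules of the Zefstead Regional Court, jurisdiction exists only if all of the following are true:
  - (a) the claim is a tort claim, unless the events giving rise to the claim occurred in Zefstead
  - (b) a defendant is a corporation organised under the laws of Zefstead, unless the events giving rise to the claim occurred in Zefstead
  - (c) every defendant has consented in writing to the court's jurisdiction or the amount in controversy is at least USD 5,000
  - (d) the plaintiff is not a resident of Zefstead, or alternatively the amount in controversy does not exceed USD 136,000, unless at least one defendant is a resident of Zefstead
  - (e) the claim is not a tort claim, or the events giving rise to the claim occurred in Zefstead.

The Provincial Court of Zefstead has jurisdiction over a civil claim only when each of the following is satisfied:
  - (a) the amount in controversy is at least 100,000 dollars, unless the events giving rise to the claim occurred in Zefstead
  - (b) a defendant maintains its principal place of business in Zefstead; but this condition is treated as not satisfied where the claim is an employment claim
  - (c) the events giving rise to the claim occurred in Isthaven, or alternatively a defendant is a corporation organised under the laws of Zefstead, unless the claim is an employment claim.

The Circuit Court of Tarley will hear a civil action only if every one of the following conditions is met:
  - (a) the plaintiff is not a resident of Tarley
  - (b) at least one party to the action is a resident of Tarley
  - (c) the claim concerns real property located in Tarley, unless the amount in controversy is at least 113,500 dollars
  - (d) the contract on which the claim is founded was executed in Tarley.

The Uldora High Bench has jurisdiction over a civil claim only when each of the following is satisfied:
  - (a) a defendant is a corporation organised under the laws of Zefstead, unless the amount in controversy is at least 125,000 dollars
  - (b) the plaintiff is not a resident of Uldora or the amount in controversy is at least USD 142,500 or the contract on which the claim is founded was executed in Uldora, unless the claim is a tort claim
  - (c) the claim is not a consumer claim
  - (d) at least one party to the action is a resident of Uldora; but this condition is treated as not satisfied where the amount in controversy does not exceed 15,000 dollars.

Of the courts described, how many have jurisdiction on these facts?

1

The Zefstead Regional Court:
  (a) The claim is an employment claim, not a tort claim. Nor does the 'unless' clause help: the operative events occurred in Isthaven, not Zefstead. Not satisfied.
  (b) Varga Partners is organised under the laws of Zefstead. Satisfied.
  (c) The amount in controversy is 133,000 dollars, which meets the 5,000 dollars floor — that alternative is enough. Condition met.
  (d) The plaintiff resides in Uldora, which is not Zefstead, so this disjunct is met. Met.
  (e) The claim is an employment claim, not a tort claim, which satisfies one of the alternatives. Satisfied.
  → Not every requirement is met — no jurisdiction.
The Provincial Court of Zefstead:
  (a) The amount in controversy is USD 133,000, which meets the USD 100,000 floor. Condition met.
  (b) The corporate defendant(s) have their principal place of business in Isthaven, Tarley, not Zefstead. Not satisfied.
  (c) The operative events occurred in Isthaven, so this disjunct is met. Satisfied.
  → At least one condition fails; no jurisdiction.
The Circuit Court of Tarley:
  (a) The plaintiff resides in Uldora, which is not Tarley. Satisfied.
  (b) Varga Partners resides in Tarley. Met.
  (c) The claim does not concern real property. The proviso rescues it, though: the amount in controversy is USD 133,000, which meets the USD 113,500 floor. Satisfied.
  (d) The contract was executed in Tarley. Satisfied.
  → Every requirement is satisfied — jurisdiction.
The Uldora High Bench:
  (a) Varga Partners is organised under the laws of Zefstead. Satisfied.
  (b) The plaintiff resides in Uldora; the amount in controversy is $133,000, below the USD 142,500 floor; the contract was executed in Tarley, not Uldora — every alternative fails. Nor does the 'unless' clause help: the claim is an employment claim, not a tort claim. Not satisfied.
  (c) The claim is an employment claim, not a consumer claim. Condition met.
  (d) Ines Galloway resides in Uldora. The carve-out does not apply: the amount in controversy is $133,000, above the $15,000 ceiling. Condition met.
  → Not every requirement is met — no jurisdiction.
Courts with jurisdiction: the Circuit Court of Tarley — 1 in total.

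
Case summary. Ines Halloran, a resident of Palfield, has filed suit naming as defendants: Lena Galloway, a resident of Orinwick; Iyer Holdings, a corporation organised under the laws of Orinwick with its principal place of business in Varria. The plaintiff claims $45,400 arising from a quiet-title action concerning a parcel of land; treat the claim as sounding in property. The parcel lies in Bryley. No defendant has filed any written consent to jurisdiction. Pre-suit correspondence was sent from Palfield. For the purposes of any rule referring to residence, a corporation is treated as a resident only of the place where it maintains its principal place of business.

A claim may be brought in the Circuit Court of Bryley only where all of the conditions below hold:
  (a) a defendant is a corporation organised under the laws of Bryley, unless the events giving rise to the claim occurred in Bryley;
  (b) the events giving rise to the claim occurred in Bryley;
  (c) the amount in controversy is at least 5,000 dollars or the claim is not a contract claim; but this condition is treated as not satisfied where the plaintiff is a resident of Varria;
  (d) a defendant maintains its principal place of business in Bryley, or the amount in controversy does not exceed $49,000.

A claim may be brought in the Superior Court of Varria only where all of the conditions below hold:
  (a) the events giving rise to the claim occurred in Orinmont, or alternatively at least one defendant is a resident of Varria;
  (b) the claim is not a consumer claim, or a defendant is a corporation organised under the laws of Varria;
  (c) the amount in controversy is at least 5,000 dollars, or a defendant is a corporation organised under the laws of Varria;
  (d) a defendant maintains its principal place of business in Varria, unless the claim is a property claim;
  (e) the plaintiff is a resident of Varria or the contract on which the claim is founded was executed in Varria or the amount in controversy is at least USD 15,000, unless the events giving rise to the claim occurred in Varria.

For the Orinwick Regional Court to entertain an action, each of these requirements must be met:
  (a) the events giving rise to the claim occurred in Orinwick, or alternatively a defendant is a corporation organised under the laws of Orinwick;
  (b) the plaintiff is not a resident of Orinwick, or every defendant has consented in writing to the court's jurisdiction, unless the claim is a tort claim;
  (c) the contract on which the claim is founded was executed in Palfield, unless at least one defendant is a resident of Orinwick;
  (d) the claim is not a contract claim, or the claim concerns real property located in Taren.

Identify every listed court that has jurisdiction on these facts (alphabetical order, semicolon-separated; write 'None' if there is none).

the Circuit Court of Bryley; the Orinwick Regional Court; the Superior Court of Varria

The Circuit Court of Bryley:
  (a) The corporate defendant(s) are organised in Orinwick, not Bryley. The proviso rescues it, though: the operative events occurred in Bryley. Satisfied.
  (b) The operative events occurred in Bryley. Condition met.
  (c) The amount in controversy is $45,400, which meets the USD 5,000 floor, so one alternative holds. And the carve-out is inapplicable — the plaintiff resides in Palfield, not Varria. Satisfied.
  (d) The amount in controversy is $45,400, within the USD 49,000 ceiling, so this disjunct is met. Met.
  → Every requirement is satisfied — jurisdiction.
The Superior Court of Varria:
  (a) Iyer Holdings resides in Varria, so one alternative holds. Met.
  (b) The claim is a property claim, not a consumer claim, so this disjunct is met. Condition met.
  (c) The amount in controversy is USD 45,400, which meets the 5,000 dollars floor, so one alternative holds. Satisfied.
  (d) Iyer Holdings has its principal place of business in Varria. Met.
  (e) The amount in controversy is $45,400, which meets the $15,000 floor — that alternative is enough. Condition met.
  → Jurisdiction lies.
The Orinwick Regional Court:
  (a) Iyer Holdings is organised under the laws of Orinwick, so this disjunct is met. Condition met.
  (b) The plaintiff resides in Palfield, which is not Orinwick, which satisfies one of the alternatives. Satisfied.
  (c) No contract (and hence no place of execution) is alleged. The proviso rescues it, though: Lena Galloway resides in Orinwick. Condition met.
  (d) The claim is a property claim, not a contract claim, which satisfies one of the alternatives. Met.
  → All conditions met; jurisdiction exists.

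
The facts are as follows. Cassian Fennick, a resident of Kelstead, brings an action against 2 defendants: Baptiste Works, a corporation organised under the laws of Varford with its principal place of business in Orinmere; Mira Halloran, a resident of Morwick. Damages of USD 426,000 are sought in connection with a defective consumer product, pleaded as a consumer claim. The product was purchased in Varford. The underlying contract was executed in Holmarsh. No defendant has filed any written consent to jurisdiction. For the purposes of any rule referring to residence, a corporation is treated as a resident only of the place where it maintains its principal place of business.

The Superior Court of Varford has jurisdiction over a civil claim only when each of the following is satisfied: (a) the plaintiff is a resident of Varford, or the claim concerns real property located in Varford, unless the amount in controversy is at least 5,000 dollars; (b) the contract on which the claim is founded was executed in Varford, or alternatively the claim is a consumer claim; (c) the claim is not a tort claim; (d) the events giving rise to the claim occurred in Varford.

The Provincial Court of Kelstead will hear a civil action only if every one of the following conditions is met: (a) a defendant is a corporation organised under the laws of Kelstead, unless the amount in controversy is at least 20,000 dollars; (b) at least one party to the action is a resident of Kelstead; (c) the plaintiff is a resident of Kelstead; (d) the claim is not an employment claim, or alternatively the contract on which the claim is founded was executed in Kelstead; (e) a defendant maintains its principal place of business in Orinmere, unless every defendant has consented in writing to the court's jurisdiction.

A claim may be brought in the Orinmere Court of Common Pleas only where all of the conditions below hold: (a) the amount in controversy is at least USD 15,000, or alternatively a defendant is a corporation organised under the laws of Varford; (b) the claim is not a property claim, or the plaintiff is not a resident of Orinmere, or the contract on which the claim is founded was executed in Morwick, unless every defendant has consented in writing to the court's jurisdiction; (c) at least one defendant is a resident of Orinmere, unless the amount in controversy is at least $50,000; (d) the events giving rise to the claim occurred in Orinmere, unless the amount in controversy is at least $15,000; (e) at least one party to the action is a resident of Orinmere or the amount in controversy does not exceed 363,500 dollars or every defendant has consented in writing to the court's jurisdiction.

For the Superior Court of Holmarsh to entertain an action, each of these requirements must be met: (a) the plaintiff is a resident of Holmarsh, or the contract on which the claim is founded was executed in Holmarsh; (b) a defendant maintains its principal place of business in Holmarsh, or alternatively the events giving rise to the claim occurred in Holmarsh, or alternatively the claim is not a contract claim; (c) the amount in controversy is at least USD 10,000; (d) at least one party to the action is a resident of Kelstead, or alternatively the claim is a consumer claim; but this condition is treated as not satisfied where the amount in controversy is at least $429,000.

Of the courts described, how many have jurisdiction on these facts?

4

The Superior Court of Varford:
  (a) The plaintiff resides in Kelstead, not Varford; the claim does not concern real property — none of the alternatives is met. However, the amount in controversy is $426,000, which meets the 5,000 dollars floor, so the 'unless' proviso supplies this condition. Condition met.
  (b) The claim is a consumer claim, so one alternative holds. Met.
  (c) The claim is a consumer claim, not a tort claim. Met.
  (d) The operative events occurred in Varford. Condition met.
  → The court has jurisdiction.
The Provincial Court of Kelstead:
  (a) The corporate defendant(s) are organised in Varford, not Kelstead. The proviso rescues it, though: the amount in controversy is 426,000 dollars, which meets the $20,000 floor. Met.
  (b) Cassian Fennick resides in Kelstead. Satisfied.
  (c) The plaintiff resides in Kelstead. Condition met.
  (d) The claim is a consumer claim, not an employment claim, which satisfies one of the alternatives. Met.
  (e) Baptiste Works has its principal place of business in Orinmere. Met.
  → The court has jurisdiction.
The Orinmere Court of Common Pleas:
  (a) The amount in controversy is 426,000 dollars, which meets the $15,000 floor, which satisfies one of the alternatives. Met.
  (b) The claim is a consumer claim, not a property claim, so one alternative holds. Satisfied.
  (c) Baptiste Works resides in Orinmere. Condition met.
  (d) The operative events occurred in Varford, not Orinmere. However, the amount in controversy is USD 426,000, which meets the 15,000 dollars floor, so the 'unless' proviso supplies this condition. Condition met.
  (e) Baptiste Works resides in Orinmere, so one alternative holds. Satisfied.
  → Jurisdiction lies.
The Superior Court of Holmarsh:
  (a) The contract was executed in Holmarsh — that alternative is enough. Met.
  (b) The claim is a consumer claim, not a contract claim — that alternative is enough. Met.
  (c) The amount in controversy is USD 426,000, which meets the USD 10,000 floor. Satisfied.
  (d) Cassian Fennick resides in Kelstead — that alternative is enough. And the carve-out is inapplicable — the amount in controversy is 426,000 dollars, below the USD 429,000 floor. Satisfied.
  → Every requirement is satisfied — jurisdiction.
Courts with jurisdiction: the Superior Court of Varford, the Provincial Court of Kelstead, the Orinmere Court of Common Pleas, the Superior Court of Holmarsh — 4 in total.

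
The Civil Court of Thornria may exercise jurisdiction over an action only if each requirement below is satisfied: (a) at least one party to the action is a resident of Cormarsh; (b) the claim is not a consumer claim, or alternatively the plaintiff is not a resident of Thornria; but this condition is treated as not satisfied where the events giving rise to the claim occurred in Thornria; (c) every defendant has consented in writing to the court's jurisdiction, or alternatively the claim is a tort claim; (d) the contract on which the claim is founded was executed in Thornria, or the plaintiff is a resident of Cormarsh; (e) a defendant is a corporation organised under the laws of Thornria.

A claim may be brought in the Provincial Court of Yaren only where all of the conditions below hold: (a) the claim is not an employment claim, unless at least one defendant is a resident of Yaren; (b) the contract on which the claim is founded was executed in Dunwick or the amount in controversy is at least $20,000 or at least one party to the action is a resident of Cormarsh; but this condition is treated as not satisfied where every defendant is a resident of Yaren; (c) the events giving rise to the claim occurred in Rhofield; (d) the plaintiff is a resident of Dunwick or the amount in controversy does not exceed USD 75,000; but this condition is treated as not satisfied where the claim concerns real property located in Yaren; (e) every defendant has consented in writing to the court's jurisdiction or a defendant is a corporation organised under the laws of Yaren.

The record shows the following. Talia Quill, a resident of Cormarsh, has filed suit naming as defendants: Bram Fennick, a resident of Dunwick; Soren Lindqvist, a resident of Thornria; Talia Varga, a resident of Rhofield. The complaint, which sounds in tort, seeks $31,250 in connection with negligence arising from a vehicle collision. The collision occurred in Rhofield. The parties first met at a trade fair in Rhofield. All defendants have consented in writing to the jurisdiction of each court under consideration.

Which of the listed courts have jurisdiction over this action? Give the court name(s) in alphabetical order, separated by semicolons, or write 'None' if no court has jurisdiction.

the Provincial Court of Yaren

The Civil Court of Thornria:
  (a) Talia Quill resides in Cormarsh. Met.
  (b) The claim is a tort claim, not a consumer claim, so one alternative holds. The carve-out does not apply: the operative events occurred in Rhofield, not Thornria. Satisfied.
  (c) Every defendant has filed written consent, which satisfies one of the alternatives. Satisfied.
  (d) The plaintiff resides in Cormarsh, so this disjunct is met. Met.
  (e) No defendant is a corporation. Not met.
  → Not every requirement is met — no jurisdiction.
The Provincial Court of Yaren:
  (a) The claim is a tort claim, not an employment claim. Met.
  (b) The amount in controversy is $31,250, which meets the 20,000 dollars floor, so this disjunct is met. And the carve-out is inapplicable — the defendants reside as follows — Bram Fennick in Dunwick, Soren Lindqvist in Thornria, Talia Varga in Rhofield — not all in Yaren. Condition met.
  (c) The operative events occurred in Rhofield. Met.
  (d) The amount in controversy is 31,250 dollars, within the $75,000 ceiling, so this disjunct is met. The exception is not triggered, since the claim does not concern real property. Satisfied.
  (e) Every defendant has filed written consent, so this disjunct is met. Condition met.
  → All conditions met; jurisdiction exists.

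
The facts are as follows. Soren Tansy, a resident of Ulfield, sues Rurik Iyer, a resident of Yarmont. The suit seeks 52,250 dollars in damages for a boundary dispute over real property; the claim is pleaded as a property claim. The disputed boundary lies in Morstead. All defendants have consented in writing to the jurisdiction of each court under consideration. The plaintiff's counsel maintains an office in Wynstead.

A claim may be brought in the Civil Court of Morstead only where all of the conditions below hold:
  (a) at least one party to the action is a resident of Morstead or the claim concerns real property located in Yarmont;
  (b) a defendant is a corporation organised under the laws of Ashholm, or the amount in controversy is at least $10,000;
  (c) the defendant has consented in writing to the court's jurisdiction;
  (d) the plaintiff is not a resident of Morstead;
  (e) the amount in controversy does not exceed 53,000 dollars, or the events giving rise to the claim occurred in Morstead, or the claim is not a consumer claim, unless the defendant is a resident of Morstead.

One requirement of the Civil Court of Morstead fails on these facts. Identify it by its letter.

(a)

The Civil Court of Morstead:
  (a) No party resides in Morstead; the property lies in Morstead, not Yarmont — every alternative fails. Condition not met.
  (b) The amount in controversy is 52,250 dollars, which meets the $10,000 floor, so one alternative holds. Condition met.
  (c) Every defendant has filed written consent. Met.
  (d) The plaintiff resides in Ulfield, which is not Morstead. Satisfied.
  (e) The amount in controversy is 52,250 dollars, within the 53,000 dollars ceiling — that alternative is enough. Met.
Only condition (a) fails.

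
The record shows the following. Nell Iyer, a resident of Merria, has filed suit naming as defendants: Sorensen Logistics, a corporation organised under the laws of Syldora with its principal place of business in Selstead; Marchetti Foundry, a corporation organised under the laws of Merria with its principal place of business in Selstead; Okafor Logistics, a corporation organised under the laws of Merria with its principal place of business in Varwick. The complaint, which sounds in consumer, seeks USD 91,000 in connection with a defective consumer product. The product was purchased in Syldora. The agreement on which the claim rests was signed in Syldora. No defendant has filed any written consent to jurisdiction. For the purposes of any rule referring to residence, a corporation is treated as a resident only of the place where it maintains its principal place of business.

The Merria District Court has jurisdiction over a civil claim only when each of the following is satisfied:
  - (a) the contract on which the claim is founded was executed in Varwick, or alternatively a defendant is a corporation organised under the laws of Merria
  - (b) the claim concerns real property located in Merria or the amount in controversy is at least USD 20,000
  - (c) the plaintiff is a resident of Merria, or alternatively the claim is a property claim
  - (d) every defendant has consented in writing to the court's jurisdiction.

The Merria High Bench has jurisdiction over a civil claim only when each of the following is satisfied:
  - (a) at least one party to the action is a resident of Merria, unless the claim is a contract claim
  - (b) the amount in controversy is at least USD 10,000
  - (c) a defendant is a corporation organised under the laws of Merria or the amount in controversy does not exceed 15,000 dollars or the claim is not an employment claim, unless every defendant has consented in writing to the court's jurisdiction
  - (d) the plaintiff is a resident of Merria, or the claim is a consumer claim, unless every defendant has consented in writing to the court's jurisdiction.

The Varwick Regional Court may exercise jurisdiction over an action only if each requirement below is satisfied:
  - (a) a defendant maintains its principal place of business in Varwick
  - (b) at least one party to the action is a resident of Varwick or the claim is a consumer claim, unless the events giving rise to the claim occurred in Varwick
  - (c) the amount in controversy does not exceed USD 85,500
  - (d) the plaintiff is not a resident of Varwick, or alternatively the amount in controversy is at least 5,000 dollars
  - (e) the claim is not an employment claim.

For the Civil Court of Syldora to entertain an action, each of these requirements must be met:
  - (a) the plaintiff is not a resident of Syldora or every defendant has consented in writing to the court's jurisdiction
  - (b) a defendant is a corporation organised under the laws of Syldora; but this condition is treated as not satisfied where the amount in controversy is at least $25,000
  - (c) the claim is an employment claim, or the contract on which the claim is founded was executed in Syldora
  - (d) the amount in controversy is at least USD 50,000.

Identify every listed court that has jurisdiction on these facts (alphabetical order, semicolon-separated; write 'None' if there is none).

the Merria High Bench

The Merria District Court:
  (a) Marchetti Foundry is organised under the laws of Merria, so one alternative holds. Met.
  (b) The amount in controversy is 91,000 dollars, which meets the 20,000 dollars floor — that alternative is enough. Satisfied.
  (c) The plaintiff resides in Merria — that alternative is enough. Condition met.
  (d) No such written consent has been filed. Not met.
  → At least one condition fails; no jurisdiction.
The Merria High Bench:
  (a) Nell Iyer resides in Merria. Condition met.
  (b) The amount in controversy is USD 91,000, which meets the 10,000 dollars floor. Satisfied.
  (c) Marchetti Foundry is organised under the laws of Merria, which satisfies one of the alternatives. Met.
  (d) The plaintiff resides in Merria, so one alternative holds. Satisfied.
  → The court has jurisdiction.
The Varwick Regional Court:
  (a) Okafor Logistics has its principal place of business in Varwick. Satisfied.
  (b) Okafor Logistics resides in Varwick — that alternative is enough. Satisfied.
  (c) The amount in controversy is USD 91,000, above the USD 85,500 ceiling. Fails.
  (d) The plaintiff resides in Merria, which is not Varwick, so this disjunct is met. Met.
  (e) The claim is a consumer claim, not an employment claim. Satisfied.
  → At least one condition fails; no jurisdiction.
The Civil Court of Syldora:
  (a) The plaintiff resides in Merria, which is not Syldora — that alternative is enough. Condition met.
  (b) Sorensen Logistics is organised under the laws of Syldora. However, the amount in controversy is USD 91,000, which meets the 25,000 dollars floor, which falls within the stated exception and so defeats the condition. Not met.
  (c) The contract was executed in Syldora, so this disjunct is met. Met.
  (d) The amount in controversy is 91,000 dollars, which meets the USD 50,000 floor. Condition met.
  → The court lacks jurisdiction.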